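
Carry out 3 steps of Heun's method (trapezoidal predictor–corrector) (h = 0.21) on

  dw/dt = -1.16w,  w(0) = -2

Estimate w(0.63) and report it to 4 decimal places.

-0.9714

Heun: k1 = f(t_n, w_n); k2 = f(t_n + h, w_n + h·k1); w_{n+1} = w_n + (h/2)·(k1 + k2).
t=0.000000, w=-2.000000:
  k1 = f(0.000000, -2.000000) = 2.320000
  k2 = f(0.210000, -1.512800) = 1.754848
  w ← -2.000000 + (0.21/2)·(2.320000 + 1.754848) = -1.572141
t=0.210000, w=-1.572141:
  k1 = f(0.210000, -1.572141) = 1.823684
  k2 = f(0.420000, -1.189167) = 1.379434
  w ← -1.572141 + (0.21/2)·(1.823684 + 1.379434) = -1.235814
t=0.420000, w=-1.235814:
  k1 = f(0.420000, -1.235814) = 1.433544
  k2 = f(0.630000, -0.934769) = 1.084333
  w ← -1.235814 + (0.21/2)·(1.433544 + 1.084333) = -0.971437
w(0.63) ≈ -0.9714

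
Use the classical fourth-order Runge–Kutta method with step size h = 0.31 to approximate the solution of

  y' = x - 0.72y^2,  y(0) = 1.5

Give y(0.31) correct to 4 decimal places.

RK4: k1 = f(x_n, y_n); k2 = f(x_n + h/2, y_n + (h/2)·k1); k3 = f(x_n + h/2, y_n + (h/2)·k2); k4 = f(x_n + h, y_n + h·k3); y_{n+1} = y_n + (h/6)·(k1 + 2k2 + 2k3 + k4).
x=0.000000, y=1.500000:
  k1 = f(0.000000, 1.500000) = -1.620000
  k2 = f(0.155000, 1.248900) = -0.968021
  k3 = f(0.155000, 1.349957) = -1.157116
  k4 = f(0.310000, 1.141294) = -0.627838
  y ← 1.500000 + (0.31/6)·(k1 + 2k2 + 2k3 + k4) = 1.164264
y(0.31) ≈ 1.1643

1.1643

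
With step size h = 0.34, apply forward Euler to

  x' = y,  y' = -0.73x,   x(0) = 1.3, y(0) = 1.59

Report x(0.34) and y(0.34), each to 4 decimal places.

Euler on (x,y): x_{n+1} = x_n + h·x', y_{n+1} = y_n + h·y'.
0.000000: (1.300000, 1.590000); f=(1.590000, -0.949000) → (1.840600, 1.267340)
(x(0.34), y(0.34)) ≈ (1.8406, 1.2673)

1.8406, 1.2673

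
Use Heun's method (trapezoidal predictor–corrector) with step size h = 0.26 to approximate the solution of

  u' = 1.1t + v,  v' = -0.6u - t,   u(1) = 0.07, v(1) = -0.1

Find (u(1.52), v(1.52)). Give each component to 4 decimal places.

Heun on (u,v): k1 = f(t_n, state_n); k2 = f(t_n + h, state_n + h·k1); state_{n+1} = state_n + (h/2)·(k1 + k2).
1.000000: (0.070000, -0.100000)
  k1 = (1.000000, -1.042000)
  predictor → (0.330000, -0.370920)
  k2 = (1.015080, -1.458000)
  → (0.331960, -0.425000)
1.260000: (0.331960, -0.425000)
  k1 = (0.961000, -1.459176)
  predictor → (0.581820, -0.804386)
  k2 = (0.867614, -1.869092)
  → (0.569680, -0.857675)
(u(1.52), v(1.52)) ≈ (0.5697, -0.8577)

0.5697, -0.8577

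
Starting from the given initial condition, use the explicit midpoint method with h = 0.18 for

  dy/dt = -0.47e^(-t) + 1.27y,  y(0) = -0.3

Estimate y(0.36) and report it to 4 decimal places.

-0.6541

Midpoint: k1 = f(t_n, y_n); k2 = f(t_n + h/2, y_n + (h/2)·k1); y_{n+1} = y_n + h·k2.
t=0.000000, y=-0.300000:
  k1 = f(0.000000, -0.300000) = -0.851000
  k2 = f(0.090000, -0.376590) = -0.907817
  y ← -0.300000 + 0.18·(-0.907817) = -0.463407
t=0.180000, y=-0.463407:
  k1 = f(0.180000, -0.463407) = -0.981104
  k2 = f(0.270000, -0.551706) = -1.059456
  y ← -0.463407 + 0.18·(-1.059456) = -0.654109
y(0.36) ≈ -0.6541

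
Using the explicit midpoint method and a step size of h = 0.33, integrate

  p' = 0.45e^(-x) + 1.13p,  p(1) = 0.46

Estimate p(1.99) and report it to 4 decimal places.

Midpoint: k1 = f(x_n, p_n); k2 = f(x_n + h/2, p_n + (h/2)·k1); p_{n+1} = p_n + h·k2.
x=1.000000, p=0.460000:
  k1 = f(1.000000, 0.460000) = 0.685346
  k2 = f(1.165000, 0.573082) = 0.787948
  p ← 0.460000 + 0.33·0.787948 = 0.720023
x=1.330000, p=0.720023:
  k1 = f(1.330000, 0.720023) = 0.932641
  k2 = f(1.495000, 0.873909) = 1.088428
  p ← 0.720023 + 0.33·1.088428 = 1.079204
x=1.660000, p=1.079204:
  k1 = f(1.660000, 1.079204) = 1.305063
  k2 = f(1.825000, 1.294540) = 1.535378
  p ← 1.079204 + 0.33·1.535378 = 1.585879
p(1.99) ≈ 1.5859

1.5859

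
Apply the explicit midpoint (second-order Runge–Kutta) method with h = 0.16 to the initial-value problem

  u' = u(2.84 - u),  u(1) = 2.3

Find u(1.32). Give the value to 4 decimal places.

2.5902

Midpoint: k1 = f(x_n, u_n); k2 = f(x_n + h/2, u_n + (h/2)·k1); u_{n+1} = u_n + h·k2.
x=1.000000, u=2.300000:
  k1 = f(1.000000, 2.300000) = 1.242000
  k2 = f(1.080000, 2.399360) = 1.057254
  u ← 2.300000 + 0.16·1.057254 = 2.469161
x=1.160000, u=2.469161:
  k1 = f(1.160000, 2.469161) = 0.915662
  k2 = f(1.240000, 2.542414) = 0.756588
  u ← 2.469161 + 0.16·0.756588 = 2.590215
u(1.32) ≈ 2.5902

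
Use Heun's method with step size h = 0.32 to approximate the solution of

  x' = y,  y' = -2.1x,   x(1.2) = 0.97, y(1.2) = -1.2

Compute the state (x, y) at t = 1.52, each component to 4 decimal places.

Heun on (x,y): k1 = f(t_n, state_n); k2 = f(t_n + h, state_n + h·k1); state_{n+1} = state_n + (h/2)·(k1 + k2).
1.200000: (0.970000, -1.200000)
  k1 = (-1.200000, -2.037000)
  predictor → (0.586000, -1.851840)
  k2 = (-1.851840, -1.230600)
  → (0.481706, -1.722816)
(x(1.52), y(1.52)) ≈ (0.4817, -1.7228)

0.4817, -1.7228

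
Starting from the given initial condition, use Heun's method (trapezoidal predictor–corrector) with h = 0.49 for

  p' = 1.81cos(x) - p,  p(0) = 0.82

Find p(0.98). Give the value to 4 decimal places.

1.1611

Heun: k1 = f(x_n, p_n); k2 = f(x_n + h, p_n + h·k1); p_{n+1} = p_n + (h/2)·(k1 + k2).
x=0.000000, p=0.820000:
  k1 = f(0.000000, 0.820000) = 0.990000
  k2 = f(0.490000, 1.305100) = 0.291922
  p ← 0.820000 + (0.49/2)·(0.990000 + 0.291922) = 1.134071
x=0.490000, p=1.134071:
  k1 = f(0.490000, 1.134071) = 0.462951
  k2 = f(0.980000, 1.360917) = -0.352706
  p ← 1.134071 + (0.49/2)·(0.462951 + (-0.352706)) = 1.161081
p(0.98) ≈ 1.1611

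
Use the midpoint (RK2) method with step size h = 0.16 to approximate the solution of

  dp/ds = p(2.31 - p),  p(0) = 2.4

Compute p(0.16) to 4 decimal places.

Midpoint: k1 = f(s_n, p_n); k2 = f(s_n + h/2, p_n + (h/2)·k1); p_{n+1} = p_n + h·k2.
s=0.000000, p=2.400000:
  k1 = f(0.000000, 2.400000) = -0.216000
  k2 = f(0.080000, 2.382720) = -0.173271
  p ← 2.400000 + 0.16·(-0.173271) = 2.372277
p(0.16) ≈ 2.3723

2.3723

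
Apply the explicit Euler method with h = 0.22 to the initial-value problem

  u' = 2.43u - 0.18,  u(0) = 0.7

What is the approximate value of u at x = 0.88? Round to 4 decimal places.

Euler: u_{n+1} = u_n + h·f(x_n, u_n).
x=0.000000, u=0.700000: f=1.521000 → u ← 0.700000 + 0.22·1.521000 = 1.034620
x=0.220000, u=1.034620: f=2.334127 → u ← 1.034620 + 0.22·2.334127 = 1.548128
x=0.440000, u=1.548128: f=3.581951 → u ← 1.548128 + 0.22·3.581951 = 2.336157
x=0.660000, u=2.336157: f=5.496862 → u ← 2.336157 + 0.22·5.496862 = 3.545467
u(0.88) ≈ 3.5455

3.5455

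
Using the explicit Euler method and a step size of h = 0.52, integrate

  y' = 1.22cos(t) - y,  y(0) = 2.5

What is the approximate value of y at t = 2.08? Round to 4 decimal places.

Euler: y_{n+1} = y_n + h·f(t_n, y_n).
t=0.000000, y=2.500000: f=-1.280000 → y ← 2.500000 + 0.52·(-1.280000) = 1.834400
t=0.520000, y=1.834400: f=-0.775661 → y ← 1.834400 + 0.52·(-0.775661) = 1.431056
t=1.040000, y=1.431056: f=-0.813468 → y ← 1.431056 + 0.52·(-0.813468) = 1.008053
t=1.560000, y=1.008053: f=-0.994882 → y ← 1.008053 + 0.52·(-0.994882) = 0.490715
y(2.08) ≈ 0.4907

0.4907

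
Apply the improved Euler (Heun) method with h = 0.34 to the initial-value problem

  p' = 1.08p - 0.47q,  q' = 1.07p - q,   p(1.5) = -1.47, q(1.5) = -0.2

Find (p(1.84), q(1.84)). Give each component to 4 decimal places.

-2.0338, -0.6798

Heun on (p,q): k1 = f(t_n, state_n); k2 = f(t_n + h, state_n + h·k1); state_{n+1} = state_n + (h/2)·(k1 + k2).
1.500000: (-1.470000, -0.200000)
  k1 = (-1.493600, -1.372900)
  predictor → (-1.977824, -0.666786)
  k2 = (-1.822661, -1.449486)
  → (-2.033764, -0.679806)
(p(1.84), q(1.84)) ≈ (-2.0338, -0.6798)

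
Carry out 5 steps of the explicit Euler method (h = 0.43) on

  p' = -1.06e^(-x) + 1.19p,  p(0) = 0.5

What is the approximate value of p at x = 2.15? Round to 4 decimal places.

Euler: p_{n+1} = p_n + h·f(x_n, p_n).
x=0.000000, p=0.500000: f=-0.465000 → p ← 0.500000 + 0.43·(-0.465000) = 0.300050
x=0.430000, p=0.300050: f=-0.332480 → p ← 0.300050 + 0.43·(-0.332480) = 0.157084
x=0.860000, p=0.157084: f=-0.261622 → p ← 0.157084 + 0.43·(-0.261622) = 0.044586
x=1.290000, p=0.044586: f=-0.238730 → p ← 0.044586 + 0.43·(-0.238730) = -0.058068
x=1.720000, p=-0.058068: f=-0.258911 → p ← -0.058068 + 0.43·(-0.258911) = -0.169400
p(2.15) ≈ -0.1694

-0.1694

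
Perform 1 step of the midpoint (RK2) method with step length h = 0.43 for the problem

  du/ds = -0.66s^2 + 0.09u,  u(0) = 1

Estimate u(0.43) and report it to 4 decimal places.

Midpoint: k1 = f(s_n, u_n); k2 = f(s_n + h/2, u_n + (h/2)·k1); u_{n+1} = u_n + h·k2.
s=0.000000, u=1.000000:
  k1 = f(0.000000, 1.000000) = 0.090000
  k2 = f(0.215000, 1.019350) = 0.061233
  u ← 1.000000 + 0.43·0.061233 = 1.026330
u(0.43) ≈ 1.0263

1.0263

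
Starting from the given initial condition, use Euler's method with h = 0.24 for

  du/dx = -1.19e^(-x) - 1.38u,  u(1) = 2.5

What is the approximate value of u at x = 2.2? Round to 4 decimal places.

Euler: u_{n+1} = u_n + h·f(x_n, u_n).
x=1.000000, u=2.500000: f=-3.887777 → u ← 2.500000 + 0.24·(-3.887777) = 1.566934
x=1.240000, u=1.566934: f=-2.506736 → u ← 1.566934 + 0.24·(-2.506736) = 0.965317
x=1.480000, u=0.965317: f=-1.603026 → u ← 0.965317 + 0.24·(-1.603026) = 0.580591
x=1.720000, u=0.580591: f=-1.014304 → u ← 0.580591 + 0.24·(-1.014304) = 0.337158
x=1.960000, u=0.337158: f=-0.632899 → u ← 0.337158 + 0.24·(-0.632899) = 0.185262
u(2.2) ≈ 0.1853

0.1853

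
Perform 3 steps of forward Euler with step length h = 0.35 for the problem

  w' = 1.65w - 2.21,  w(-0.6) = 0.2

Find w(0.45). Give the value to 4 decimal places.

Euler: w_{n+1} = w_n + h·f(t_n, w_n).
t=-0.600000, w=0.200000: f=-1.880000 → w ← 0.200000 + 0.35·(-1.880000) = -0.458000
t=-0.250000, w=-0.458000: f=-2.965700 → w ← -0.458000 + 0.35·(-2.965700) = -1.495995
t=0.100000, w=-1.495995: f=-4.678392 → w ← -1.495995 + 0.35·(-4.678392) = -3.133432
w(0.45) ≈ -3.1334

-3.1334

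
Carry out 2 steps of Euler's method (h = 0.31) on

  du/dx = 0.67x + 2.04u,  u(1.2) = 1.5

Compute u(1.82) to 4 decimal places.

4.7176

Euler: u_{n+1} = u_n + h·f(x_n, u_n).
x=1.200000, u=1.500000: f=3.864000 → u ← 1.500000 + 0.31·3.864000 = 2.697840
x=1.510000, u=2.697840: f=6.515294 → u ← 2.697840 + 0.31·6.515294 = 4.717581
u(1.82) ≈ 4.7176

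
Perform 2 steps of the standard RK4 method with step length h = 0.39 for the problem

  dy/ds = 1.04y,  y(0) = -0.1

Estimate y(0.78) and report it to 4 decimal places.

-0.2250

RK4: k1 = f(s_n, y_n); k2 = f(s_n + h/2, y_n + (h/2)·k1); k3 = f(s_n + h/2, y_n + (h/2)·k2); k4 = f(s_n + h, y_n + h·k3); y_{n+1} = y_n + (h/6)·(k1 + 2k2 + 2k3 + k4).
s=0.000000, y=-0.100000:
  k1 = f(0.000000, -0.100000) = -0.104000
  k2 = f(0.195000, -0.120280) = -0.125091
  k3 = f(0.195000, -0.124393) = -0.129368
  k4 = f(0.390000, -0.150454) = -0.156472
  y ← -0.100000 + (0.39/6)·(k1 + 2k2 + 2k3 + k4) = -0.150010
s=0.390000, y=-0.150010:
  k1 = f(0.390000, -0.150010) = -0.156011
  k2 = f(0.585000, -0.180433) = -0.187650
  k3 = f(0.585000, -0.186602) = -0.194066
  k4 = f(0.780000, -0.225696) = -0.234724
  y ← -0.150010 + (0.39/6)·(k1 + 2k2 + 2k3 + k4) = -0.225031
y(0.78) ≈ -0.2250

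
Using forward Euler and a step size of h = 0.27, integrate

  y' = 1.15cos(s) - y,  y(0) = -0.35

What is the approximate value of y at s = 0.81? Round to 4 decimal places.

Euler: y_{n+1} = y_n + h·f(s_n, y_n).
s=0.000000, y=-0.350000: f=1.500000 → y ← -0.350000 + 0.27·1.500000 = 0.055000
s=0.270000, y=0.055000: f=1.053337 → y ← 0.055000 + 0.27·1.053337 = 0.339401
s=0.540000, y=0.339401: f=0.646964 → y ← 0.339401 + 0.27·0.646964 = 0.514081
y(0.81) ≈ 0.5141

0.5141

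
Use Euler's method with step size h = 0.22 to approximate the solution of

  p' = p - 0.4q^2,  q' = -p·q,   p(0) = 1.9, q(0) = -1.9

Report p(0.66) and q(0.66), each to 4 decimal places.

Euler on (p,q): p_{n+1} = p_n + h·p', q_{n+1} = q_n + h·q'.
0.000000: (1.900000, -1.900000); f=(0.456000, 3.610000) → (2.000320, -1.105800)
0.220000: (2.000320, -1.105800); f=(1.511203, 2.211954) → (2.332785, -0.619170)
0.440000: (2.332785, -0.619170); f=(2.179436, 1.444391) → (2.812260, -0.301404)
(p(0.66), q(0.66)) ≈ (2.8123, -0.3014)

2.8123, -0.3014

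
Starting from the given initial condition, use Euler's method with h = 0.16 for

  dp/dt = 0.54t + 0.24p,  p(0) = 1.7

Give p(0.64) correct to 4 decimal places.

2.0616

Euler: p_{n+1} = p_n + h·f(t_n, p_n).
t=0.000000, p=1.700000: f=0.408000 → p ← 1.700000 + 0.16·0.408000 = 1.765280
t=0.160000, p=1.765280: f=0.510067 → p ← 1.765280 + 0.16·0.510067 = 1.846891
t=0.320000, p=1.846891: f=0.616054 → p ← 1.846891 + 0.16·0.616054 = 1.945459
t=0.480000, p=1.945459: f=0.726110 → p ← 1.945459 + 0.16·0.726110 = 2.061637
p(0.64) ≈ 2.0616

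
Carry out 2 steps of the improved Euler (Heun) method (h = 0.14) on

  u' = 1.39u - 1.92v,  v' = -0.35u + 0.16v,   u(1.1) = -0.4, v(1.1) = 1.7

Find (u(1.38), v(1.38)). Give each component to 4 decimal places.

Heun on (u,v): k1 = f(s_n, state_n); k2 = f(s_n + h, state_n + h·k1); state_{n+1} = state_n + (h/2)·(k1 + k2).
1.100000: (-0.400000, 1.700000)
  k1 = (-3.820000, 0.412000)
  predictor → (-0.934800, 1.757680)
  k2 = (-4.674118, 0.608409)
  → (-0.994588, 1.771429)
1.240000: (-0.994588, 1.771429)
  k1 = (-4.783621, 0.631534)
  predictor → (-1.664295, 1.859843)
  k2 = (-5.884270, 0.880078)
  → (-1.741341, 1.877242)
(u(1.38), v(1.38)) ≈ (-1.7413, 1.8772)

-1.7413, 1.8772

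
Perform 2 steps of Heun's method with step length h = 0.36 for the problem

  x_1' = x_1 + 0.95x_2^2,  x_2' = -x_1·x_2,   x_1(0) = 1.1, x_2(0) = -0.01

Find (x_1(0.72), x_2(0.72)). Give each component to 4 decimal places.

2.2331, -0.0035

Heun on (x_1,x_2): k1 = f(x_n, state_n); k2 = f(x_n + h, state_n + h·k1); state_{n+1} = state_n + (h/2)·(k1 + k2).
0.000000: (1.100000, -0.010000)
  k1 = (1.100095, 0.011000)
  predictor → (1.496034, -0.006040)
  k2 = (1.496069, 0.009036)
  → (1.567309, -0.006394)
0.360000: (1.567309, -0.006394)
  k1 = (1.567348, 0.010021)
  predictor → (2.131555, -0.002786)
  k2 = (2.131562, 0.005939)
  → (2.233113, -0.003521)
(x_1(0.72), x_2(0.72)) ≈ (2.2331, -0.0035)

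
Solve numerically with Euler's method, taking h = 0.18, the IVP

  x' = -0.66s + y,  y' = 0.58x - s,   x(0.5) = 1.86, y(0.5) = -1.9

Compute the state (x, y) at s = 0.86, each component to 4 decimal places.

Euler on (x,y): x_{n+1} = x_n + h·x', y_{n+1} = y_n + h·y'.
0.500000: (1.860000, -1.900000); f=(-2.230000, 0.578800) → (1.458600, -1.795816)
0.680000: (1.458600, -1.795816); f=(-2.244616, 0.165988) → (1.054569, -1.765938)
(x(0.86), y(0.86)) ≈ (1.0546, -1.7659)

1.0546, -1.7659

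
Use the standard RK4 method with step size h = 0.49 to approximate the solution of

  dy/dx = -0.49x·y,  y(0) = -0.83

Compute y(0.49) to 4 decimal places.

RK4: k1 = f(x_n, y_n); k2 = f(x_n + h/2, y_n + (h/2)·k1); k3 = f(x_n + h/2, y_n + (h/2)·k2); k4 = f(x_n + h, y_n + h·k3); y_{n+1} = y_n + (h/6)·(k1 + 2k2 + 2k3 + k4).
x=0.000000, y=-0.830000:
  k1 = f(0.000000, -0.830000) = 0.000000
  k2 = f(0.245000, -0.830000) = 0.099641
  k3 = f(0.245000, -0.805588) = 0.096711
  k4 = f(0.490000, -0.782612) = 0.187905
  y ← -0.830000 + (0.49/6)·(k1 + 2k2 + 2k3 + k4) = -0.782584
y(0.49) ≈ -0.7826

-0.7826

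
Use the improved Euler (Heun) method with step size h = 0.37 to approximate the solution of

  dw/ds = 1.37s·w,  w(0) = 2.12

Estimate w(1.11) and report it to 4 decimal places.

4.8062

Heun: k1 = f(s_n, w_n); k2 = f(s_n + h, w_n + h·k1); w_{n+1} = w_n + (h/2)·(k1 + k2).
s=0.000000, w=2.120000:
  k1 = f(0.000000, 2.120000) = 0.000000
  k2 = f(0.370000, 2.120000) = 1.074628
  w ← 2.120000 + (0.37/2)·(0.000000 + 1.074628) = 2.318806
s=0.370000, w=2.318806:
  k1 = f(0.370000, 2.318806) = 1.175403
  k2 = f(0.740000, 2.753705) = 2.791706
  w ← 2.318806 + (0.37/2)·(1.175403 + 2.791706) = 3.052721
s=0.740000, w=3.052721:
  k1 = f(0.740000, 3.052721) = 3.094849
  k2 = f(1.110000, 4.197815) = 6.383618
  w ← 3.052721 + (0.37/2)·(3.094849 + 6.383618) = 4.806238
w(1.11) ≈ 4.8062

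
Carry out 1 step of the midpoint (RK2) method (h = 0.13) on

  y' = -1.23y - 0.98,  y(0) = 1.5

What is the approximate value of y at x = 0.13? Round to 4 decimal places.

Midpoint: k1 = f(x_n, y_n); k2 = f(x_n + h/2, y_n + (h/2)·k1); y_{n+1} = y_n + h·k2.
x=0.000000, y=1.500000:
  k1 = f(0.000000, 1.500000) = -2.825000
  k2 = f(0.065000, 1.316375) = -2.599141
  y ← 1.500000 + 0.13·(-2.599141) = 1.162112
y(0.13) ≈ 1.1621

1.1621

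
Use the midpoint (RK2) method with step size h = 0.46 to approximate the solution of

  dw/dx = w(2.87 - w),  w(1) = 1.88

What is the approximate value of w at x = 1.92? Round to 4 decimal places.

2.6869

Midpoint: k1 = f(x_n, w_n); k2 = f(x_n + h/2, w_n + (h/2)·k1); w_{n+1} = w_n + h·k2.
x=1.000000, w=1.880000:
  k1 = f(1.000000, 1.880000) = 1.861200
  k2 = f(1.230000, 2.308076) = 1.296963
  w ← 1.880000 + 0.46·1.296963 = 2.476603
x=1.460000, w=2.476603:
  k1 = f(1.460000, 2.476603) = 0.974288
  k2 = f(1.690000, 2.700689) = 0.457255
  w ← 2.476603 + 0.46·0.457255 = 2.686941
w(1.92) ≈ 2.6869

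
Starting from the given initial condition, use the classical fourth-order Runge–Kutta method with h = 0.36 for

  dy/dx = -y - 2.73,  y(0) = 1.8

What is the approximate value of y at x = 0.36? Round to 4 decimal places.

RK4: k1 = f(x_n, y_n); k2 = f(x_n + h/2, y_n + (h/2)·k1); k3 = f(x_n + h/2, y_n + (h/2)·k2); k4 = f(x_n + h, y_n + h·k3); y_{n+1} = y_n + (h/6)·(k1 + 2k2 + 2k3 + k4).
x=0.000000, y=1.800000:
  k1 = f(0.000000, 1.800000) = -4.530000
  k2 = f(0.180000, 0.984600) = -3.714600
  k3 = f(0.180000, 1.131372) = -3.861372
  k4 = f(0.360000, 0.409906) = -3.139906
  y ← 1.800000 + (0.36/6)·(k1 + 2k2 + 2k3 + k4) = 0.430689
y(0.36) ≈ 0.4307

0.4307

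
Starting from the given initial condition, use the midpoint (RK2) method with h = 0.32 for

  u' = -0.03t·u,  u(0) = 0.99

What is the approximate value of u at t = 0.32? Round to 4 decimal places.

Midpoint: k1 = f(t_n, u_n); k2 = f(t_n + h/2, u_n + (h/2)·k1); u_{n+1} = u_n + h·k2.
t=0.000000, u=0.990000:
  k1 = f(0.000000, 0.990000) = 0.000000
  k2 = f(0.160000, 0.990000) = -0.004752
  u ← 0.990000 + 0.32·(-0.004752) = 0.988479
u(0.32) ≈ 0.9885

0.9885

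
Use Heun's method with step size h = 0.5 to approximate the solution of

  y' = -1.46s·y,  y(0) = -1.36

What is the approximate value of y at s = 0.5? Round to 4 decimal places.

Heun: k1 = f(s_n, y_n); k2 = f(s_n + h, y_n + h·k1); y_{n+1} = y_n + (h/2)·(k1 + k2).
s=0.000000, y=-1.360000:
  k1 = f(0.000000, -1.360000) = 0.000000
  k2 = f(0.500000, -1.360000) = 0.992800
  y ← -1.360000 + (0.5/2)·(0.000000 + 0.992800) = -1.111800
y(0.5) ≈ -1.1118

-1.1118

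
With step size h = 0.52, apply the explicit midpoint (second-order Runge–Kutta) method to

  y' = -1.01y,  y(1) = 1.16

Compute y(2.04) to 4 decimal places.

Midpoint: k1 = f(x_n, y_n); k2 = f(x_n + h/2, y_n + (h/2)·k1); y_{n+1} = y_n + h·k2.
x=1.000000, y=1.160000:
  k1 = f(1.000000, 1.160000) = -1.171600
  k2 = f(1.260000, 0.855384) = -0.863938
  y ← 1.160000 + 0.52·(-0.863938) = 0.710752
x=1.520000, y=0.710752:
  k1 = f(1.520000, 0.710752) = -0.717860
  k2 = f(1.780000, 0.524109) = -0.529350
  y ← 0.710752 + 0.52·(-0.529350) = 0.435490
y(2.04) ≈ 0.4355

0.4355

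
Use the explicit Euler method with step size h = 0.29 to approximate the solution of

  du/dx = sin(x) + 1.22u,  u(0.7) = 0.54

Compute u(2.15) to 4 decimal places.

4.8645

Euler: u_{n+1} = u_n + h·f(x_n, u_n).
x=0.700000, u=0.540000: f=1.303018 → u ← 0.540000 + 0.29·1.303018 = 0.917875
x=0.990000, u=0.917875: f=1.955834 → u ← 0.917875 + 0.29·1.955834 = 1.485067
x=1.280000, u=1.485067: f=2.769797 → u ← 1.485067 + 0.29·2.769797 = 2.288308
x=1.570000, u=2.288308: f=3.791736 → u ← 2.288308 + 0.29·3.791736 = 3.387911
x=1.860000, u=3.387911: f=5.091723 → u ← 3.387911 + 0.29·5.091723 = 4.864511
u(2.15) ≈ 4.8645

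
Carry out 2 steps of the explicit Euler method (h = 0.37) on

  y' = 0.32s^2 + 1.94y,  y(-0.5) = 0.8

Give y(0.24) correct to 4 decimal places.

2.4135

Euler: y_{n+1} = y_n + h·f(s_n, y_n).
s=-0.500000, y=0.800000: f=1.632000 → y ← 0.800000 + 0.37·1.632000 = 1.403840
s=-0.130000, y=1.403840: f=2.728858 → y ← 1.403840 + 0.37·2.728858 = 2.413517
y(0.24) ≈ 2.4135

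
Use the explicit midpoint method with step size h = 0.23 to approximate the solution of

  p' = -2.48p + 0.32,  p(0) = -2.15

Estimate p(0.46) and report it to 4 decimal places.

Midpoint: k1 = f(x_n, p_n); k2 = f(x_n + h/2, p_n + (h/2)·k1); p_{n+1} = p_n + h·k2.
x=0.000000, p=-2.150000:
  k1 = f(0.000000, -2.150000) = 5.652000
  k2 = f(0.115000, -1.500020) = 4.040050
  p ← -2.150000 + 0.23·4.040050 = -1.220789
x=0.230000, p=-1.220789:
  k1 = f(0.230000, -1.220789) = 3.347556
  k2 = f(0.345000, -0.835820) = 2.392833
  p ← -1.220789 + 0.23·2.392833 = -0.670437
p(0.46) ≈ -0.6704

-0.6704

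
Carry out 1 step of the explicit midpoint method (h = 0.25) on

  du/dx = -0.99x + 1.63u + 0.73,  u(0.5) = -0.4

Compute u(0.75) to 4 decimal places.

Midpoint: k1 = f(x_n, u_n); k2 = f(x_n + h/2, u_n + (h/2)·k1); u_{n+1} = u_n + h·k2.
x=0.500000, u=-0.400000:
  k1 = f(0.500000, -0.400000) = -0.417000
  k2 = f(0.625000, -0.452125) = -0.625714
  u ← -0.400000 + 0.25·(-0.625714) = -0.556428
u(0.75) ≈ -0.5564

-0.5564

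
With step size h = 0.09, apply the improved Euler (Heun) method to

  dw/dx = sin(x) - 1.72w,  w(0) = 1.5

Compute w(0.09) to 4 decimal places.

1.2898

Heun: k1 = f(x_n, w_n); k2 = f(x_n + h, w_n + h·k1); w_{n+1} = w_n + (h/2)·(k1 + k2).
x=0.000000, w=1.500000:
  k1 = f(0.000000, 1.500000) = -2.580000
  k2 = f(0.090000, 1.267800) = -2.090737
  w ← 1.500000 + (0.09/2)·(-2.580000 + (-2.090737)) = 1.289817
w(0.09) ≈ 1.2898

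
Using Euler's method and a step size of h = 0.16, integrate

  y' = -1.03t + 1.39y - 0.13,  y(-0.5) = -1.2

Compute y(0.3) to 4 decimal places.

Euler: y_{n+1} = y_n + h·f(t_n, y_n).
t=-0.500000, y=-1.200000: f=-1.283000 → y ← -1.200000 + 0.16·(-1.283000) = -1.405280
t=-0.340000, y=-1.405280: f=-1.733139 → y ← -1.405280 + 0.16·(-1.733139) = -1.682582
t=-0.180000, y=-1.682582: f=-2.283389 → y ← -1.682582 + 0.16·(-2.283389) = -2.047925
t=-0.020000, y=-2.047925: f=-2.956015 → y ← -2.047925 + 0.16·(-2.956015) = -2.520887
t=0.140000, y=-2.520887: f=-3.778233 → y ← -2.520887 + 0.16·(-3.778233) = -3.125404
y(0.3) ≈ -3.1254

-3.1254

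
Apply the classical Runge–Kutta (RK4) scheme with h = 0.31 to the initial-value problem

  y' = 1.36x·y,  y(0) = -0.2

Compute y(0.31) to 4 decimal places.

RK4: k1 = f(x_n, y_n); k2 = f(x_n + h/2, y_n + (h/2)·k1); k3 = f(x_n + h/2, y_n + (h/2)·k2); k4 = f(x_n + h, y_n + h·k3); y_{n+1} = y_n + (h/6)·(k1 + 2k2 + 2k3 + k4).
x=0.000000, y=-0.200000:
  k1 = f(0.000000, -0.200000) = 0.000000
  k2 = f(0.155000, -0.200000) = -0.042160
  k3 = f(0.155000, -0.206535) = -0.043538
  k4 = f(0.310000, -0.213497) = -0.090010
  y ← -0.200000 + (0.31/6)·(k1 + 2k2 + 2k3 + k4) = -0.213506
y(0.31) ≈ -0.2135

-0.2135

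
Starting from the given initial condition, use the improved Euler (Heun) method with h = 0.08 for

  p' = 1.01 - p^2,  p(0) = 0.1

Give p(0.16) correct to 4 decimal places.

0.2560

Heun: k1 = f(t_n, p_n); k2 = f(t_n + h, p_n + h·k1); p_{n+1} = p_n + (h/2)·(k1 + k2).
t=0.000000, p=0.100000:
  k1 = f(0.000000, 0.100000) = 1.000000
  k2 = f(0.080000, 0.180000) = 0.977600
  p ← 0.100000 + (0.08/2)·(1.000000 + 0.977600) = 0.179104
t=0.080000, p=0.179104:
  k1 = f(0.080000, 0.179104) = 0.977922
  k2 = f(0.160000, 0.257338) = 0.943777
  p ← 0.179104 + (0.08/2)·(0.977922 + 0.943777) = 0.255972
p(0.16) ≈ 0.2560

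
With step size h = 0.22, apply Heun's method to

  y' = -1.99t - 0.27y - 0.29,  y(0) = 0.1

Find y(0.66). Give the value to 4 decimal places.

-0.5028

Heun: k1 = f(t_n, y_n); k2 = f(t_n + h, y_n + h·k1); y_{n+1} = y_n + (h/2)·(k1 + k2).
t=0.000000, y=0.100000:
  k1 = f(0.000000, 0.100000) = -0.317000
  k2 = f(0.220000, 0.030260) = -0.735970
  y ← 0.100000 + (0.22/2)·(-0.317000 + (-0.735970)) = -0.015827
t=0.220000, y=-0.015827:
  k1 = f(0.220000, -0.015827) = -0.723527
  k2 = f(0.440000, -0.175003) = -1.118349
  y ← -0.015827 + (0.22/2)·(-0.723527 + (-1.118349)) = -0.218433
t=0.440000, y=-0.218433:
  k1 = f(0.440000, -0.218433) = -1.106623
  k2 = f(0.660000, -0.461890) = -1.478690
  y ← -0.218433 + (0.22/2)·(-1.106623 + (-1.478690)) = -0.502817
y(0.66) ≈ -0.5028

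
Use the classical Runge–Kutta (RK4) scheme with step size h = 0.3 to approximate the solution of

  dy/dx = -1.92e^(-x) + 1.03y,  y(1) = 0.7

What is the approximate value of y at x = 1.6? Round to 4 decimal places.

0.8440

RK4: k1 = f(x_n, y_n); k2 = f(x_n + h/2, y_n + (h/2)·k1); k3 = f(x_n + h/2, y_n + (h/2)·k2); k4 = f(x_n + h, y_n + h·k3); y_{n+1} = y_n + (h/6)·(k1 + 2k2 + 2k3 + k4).
x=1.000000, y=0.700000:
  k1 = f(1.000000, 0.700000) = 0.014671
  k2 = f(1.150000, 0.702201) = 0.115324
  k3 = f(1.150000, 0.717299) = 0.130875
  k4 = f(1.300000, 0.739262) = 0.238179
  y ← 0.700000 + (0.3/6)·(k1 + 2k2 + 2k3 + k4) = 0.737262
x=1.300000, y=0.737262:
  k1 = f(1.300000, 0.737262) = 0.236119
  k2 = f(1.450000, 0.772680) = 0.345486
  k3 = f(1.450000, 0.789085) = 0.362383
  k4 = f(1.600000, 0.845977) = 0.483715
  y ← 0.737262 + (0.3/6)·(k1 + 2k2 + 2k3 + k4) = 0.844041
y(1.6) ≈ 0.8440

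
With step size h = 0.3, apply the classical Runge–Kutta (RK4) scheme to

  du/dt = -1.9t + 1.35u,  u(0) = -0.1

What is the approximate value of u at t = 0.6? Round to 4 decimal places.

-0.6810

RK4: k1 = f(t_n, u_n); k2 = f(t_n + h/2, u_n + (h/2)·k1); k3 = f(t_n + h/2, u_n + (h/2)·k2); k4 = f(t_n + h, u_n + h·k3); u_{n+1} = u_n + (h/6)·(k1 + 2k2 + 2k3 + k4).
t=0.000000, u=-0.100000:
  k1 = f(0.000000, -0.100000) = -0.135000
  k2 = f(0.150000, -0.120250) = -0.447337
  k3 = f(0.150000, -0.167101) = -0.510586
  k4 = f(0.300000, -0.253176) = -0.911787
  u ← -0.100000 + (0.3/6)·(k1 + 2k2 + 2k3 + k4) = -0.248132
t=0.300000, u=-0.248132:
  k1 = f(0.300000, -0.248132) = -0.904978
  k2 = f(0.450000, -0.383878) = -1.373236
  k3 = f(0.450000, -0.454117) = -1.468058
  k4 = f(0.600000, -0.688549) = -2.069541
  u ← -0.248132 + (0.3/6)·(k1 + 2k2 + 2k3 + k4) = -0.680987
u(0.6) ≈ -0.6810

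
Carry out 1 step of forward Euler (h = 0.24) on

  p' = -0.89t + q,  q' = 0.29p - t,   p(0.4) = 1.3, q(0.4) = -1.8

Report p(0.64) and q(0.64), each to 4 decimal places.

Euler on (p,q): p_{n+1} = p_n + h·p', q_{n+1} = q_n + h·q'.
0.400000: (1.300000, -1.800000); f=(-2.156000, -0.023000) → (0.782560, -1.805520)
(p(0.64), q(0.64)) ≈ (0.7826, -1.8055)

0.7826, -1.8055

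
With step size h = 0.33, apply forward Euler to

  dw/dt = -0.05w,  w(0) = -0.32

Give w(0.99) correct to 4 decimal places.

-0.3044

Euler: w_{n+1} = w_n + h·f(t_n, w_n).
t=0.000000, w=-0.320000: f=0.016000 → w ← -0.320000 + 0.33·0.016000 = -0.314720
t=0.330000, w=-0.314720: f=0.015736 → w ← -0.314720 + 0.33·0.015736 = -0.309527
t=0.660000, w=-0.309527: f=0.015476 → w ← -0.309527 + 0.33·0.015476 = -0.304420
w(0.99) ≈ -0.3044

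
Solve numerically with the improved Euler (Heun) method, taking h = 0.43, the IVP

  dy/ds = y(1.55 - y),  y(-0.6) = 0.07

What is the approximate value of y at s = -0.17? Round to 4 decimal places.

Heun: k1 = f(s_n, y_n); k2 = f(s_n + h, y_n + h·k1); y_{n+1} = y_n + (h/2)·(k1 + k2).
s=-0.600000, y=0.070000:
  k1 = f(-0.600000, 0.070000) = 0.103600
  k2 = f(-0.170000, 0.114548) = 0.164428
  y ← 0.070000 + (0.43/2)·(0.103600 + 0.164428) = 0.127626
y(-0.17) ≈ 0.1276

0.1276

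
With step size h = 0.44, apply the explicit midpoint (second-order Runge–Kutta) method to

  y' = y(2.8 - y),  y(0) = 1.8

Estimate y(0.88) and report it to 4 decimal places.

2.6103

Midpoint: k1 = f(s_n, y_n); k2 = f(s_n + h/2, y_n + (h/2)·k1); y_{n+1} = y_n + h·k2.
s=0.000000, y=1.800000:
  k1 = f(0.000000, 1.800000) = 1.800000
  k2 = f(0.220000, 2.196000) = 1.326384
  y ← 1.800000 + 0.44·1.326384 = 2.383609
s=0.440000, y=2.383609:
  k1 = f(0.440000, 2.383609) = 0.992513
  k2 = f(0.660000, 2.601962) = 0.515288
  y ← 2.383609 + 0.44·0.515288 = 2.610335
y(0.88) ≈ 2.6103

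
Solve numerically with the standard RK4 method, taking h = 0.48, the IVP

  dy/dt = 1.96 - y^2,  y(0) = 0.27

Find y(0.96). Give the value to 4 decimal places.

RK4: k1 = f(t_n, y_n); k2 = f(t_n + h/2, y_n + (h/2)·k1); k3 = f(t_n + h/2, y_n + (h/2)·k2); k4 = f(t_n + h, y_n + h·k3); y_{n+1} = y_n + (h/6)·(k1 + 2k2 + 2k3 + k4).
t=0.000000, y=0.270000:
  k1 = f(0.000000, 0.270000) = 1.887100
  k2 = f(0.240000, 0.722904) = 1.437410
  k3 = f(0.240000, 0.614978) = 1.581802
  k4 = f(0.480000, 1.029265) = 0.900614
  y ← 0.270000 + (0.48/6)·(k1 + 2k2 + 2k3 + k4) = 0.976091
t=0.480000, y=0.976091:
  k1 = f(0.480000, 0.976091) = 1.007246
  k2 = f(0.720000, 1.217830) = 0.476890
  k3 = f(0.720000, 1.090545) = 0.770713
  k4 = f(0.960000, 1.346033) = 0.148195
  y ← 0.976091 + (0.48/6)·(k1 + 2k2 + 2k3 + k4) = 1.268143
y(0.96) ≈ 1.2681

1.2681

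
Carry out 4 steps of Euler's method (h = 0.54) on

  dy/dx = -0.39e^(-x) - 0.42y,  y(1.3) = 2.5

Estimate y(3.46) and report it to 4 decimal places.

Euler: y_{n+1} = y_n + h·f(x_n, y_n).
x=1.300000, y=2.500000: f=-1.156287 → y ← 2.500000 + 0.54·(-1.156287) = 1.875605
x=1.840000, y=1.875605: f=-0.849693 → y ← 1.875605 + 0.54·(-0.849693) = 1.416771
x=2.380000, y=1.416771: f=-0.631138 → y ← 1.416771 + 0.54·(-0.631138) = 1.075956
x=2.920000, y=1.075956: f=-0.472936 → y ← 1.075956 + 0.54·(-0.472936) = 0.820571
y(3.46) ≈ 0.8206

0.8206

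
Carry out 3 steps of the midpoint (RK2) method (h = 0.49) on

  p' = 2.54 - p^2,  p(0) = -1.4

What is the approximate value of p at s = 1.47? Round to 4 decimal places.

1.1157

Midpoint: k1 = f(s_n, p_n); k2 = f(s_n + h/2, p_n + (h/2)·k1); p_{n+1} = p_n + h·k2.
s=0.000000, p=-1.400000:
  k1 = f(0.000000, -1.400000) = 0.580000
  k2 = f(0.245000, -1.257900) = 0.957688
  p ← -1.400000 + 0.49·0.957688 = -0.930733
s=0.490000, p=-0.930733:
  k1 = f(0.490000, -0.930733) = 1.673736
  k2 = f(0.735000, -0.520668) = 2.268905
  p ← -0.930733 + 0.49·2.268905 = 0.181030
s=0.980000, p=0.181030:
  k1 = f(0.980000, 0.181030) = 2.507228
  k2 = f(1.225000, 0.795301) = 1.907496
  p ← 0.181030 + 0.49·1.907496 = 1.115703
p(1.47) ≈ 1.1157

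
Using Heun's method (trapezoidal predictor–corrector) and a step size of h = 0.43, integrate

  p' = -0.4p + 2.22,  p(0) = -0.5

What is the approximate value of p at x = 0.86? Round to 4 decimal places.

1.2527

Heun: k1 = f(x_n, p_n); k2 = f(x_n + h, p_n + h·k1); p_{n+1} = p_n + (h/2)·(k1 + k2).
x=0.000000, p=-0.500000:
  k1 = f(0.000000, -0.500000) = 2.420000
  k2 = f(0.430000, 0.540600) = 2.003760
  p ← -0.500000 + (0.43/2)·(2.420000 + 2.003760) = 0.451108
x=0.430000, p=0.451108:
  k1 = f(0.430000, 0.451108) = 2.039557
  k2 = f(0.860000, 1.328118) = 1.688753
  p ← 0.451108 + (0.43/2)·(2.039557 + 1.688753) = 1.252695
p(0.86) ≈ 1.2527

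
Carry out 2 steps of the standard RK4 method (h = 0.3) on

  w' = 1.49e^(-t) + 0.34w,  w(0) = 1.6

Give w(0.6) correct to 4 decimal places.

RK4: k1 = f(t_n, w_n); k2 = f(t_n + h/2, w_n + (h/2)·k1); k3 = f(t_n + h/2, w_n + (h/2)·k2); k4 = f(t_n + h, w_n + h·k3); w_{n+1} = w_n + (h/6)·(k1 + 2k2 + 2k3 + k4).
t=0.000000, w=1.600000:
  k1 = f(0.000000, 1.600000) = 2.034000
  k2 = f(0.150000, 1.905100) = 1.930189
  k3 = f(0.150000, 1.889528) = 1.924895
  k4 = f(0.300000, 2.177468) = 1.844158
  w ← 1.600000 + (0.3/6)·(k1 + 2k2 + 2k3 + k4) = 2.179416
t=0.300000, w=2.179416:
  k1 = f(0.300000, 2.179416) = 1.844821
  k2 = f(0.450000, 2.456139) = 1.785153
  k3 = f(0.450000, 2.447189) = 1.782110
  k4 = f(0.600000, 2.714049) = 1.740506
  w ← 2.179416 + (0.3/6)·(k1 + 2k2 + 2k3 + k4) = 2.715409
w(0.6) ≈ 2.7154

2.7154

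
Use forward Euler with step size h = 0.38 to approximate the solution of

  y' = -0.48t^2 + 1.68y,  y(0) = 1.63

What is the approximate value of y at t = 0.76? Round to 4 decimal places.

4.3492

Euler: y_{n+1} = y_n + h·f(t_n, y_n).
t=0.000000, y=1.630000: f=2.738400 → y ← 1.630000 + 0.38·2.738400 = 2.670592
t=0.380000, y=2.670592: f=4.417283 → y ← 2.670592 + 0.38·4.417283 = 4.349159
y(0.76) ≈ 4.3492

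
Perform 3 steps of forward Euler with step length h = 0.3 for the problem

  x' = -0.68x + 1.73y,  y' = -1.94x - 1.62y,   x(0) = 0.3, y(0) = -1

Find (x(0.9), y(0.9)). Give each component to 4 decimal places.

Euler on (x,y): x_{n+1} = x_n + h·x', y_{n+1} = y_n + h·y'.
0.000000: (0.300000, -1.000000); f=(-1.934000, 1.038000) → (-0.280200, -0.688600)
0.300000: (-0.280200, -0.688600); f=(-1.000742, 1.659120) → (-0.580423, -0.190864)
0.600000: (-0.580423, -0.190864); f=(0.064493, 1.435220) → (-0.561075, 0.239702)
(x(0.9), y(0.9)) ≈ (-0.5611, 0.2397)

-0.5611, 0.2397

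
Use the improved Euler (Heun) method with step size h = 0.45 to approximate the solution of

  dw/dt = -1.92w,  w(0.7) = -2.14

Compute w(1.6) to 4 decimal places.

-0.5550

Heun: k1 = f(t_n, w_n); k2 = f(t_n + h, w_n + h·k1); w_{n+1} = w_n + (h/2)·(k1 + k2).
t=0.700000, w=-2.140000:
  k1 = f(0.700000, -2.140000) = 4.108800
  k2 = f(1.150000, -0.291040) = 0.558797
  w ← -2.140000 + (0.45/2)·(4.108800 + 0.558797) = -1.089791
t=1.150000, w=-1.089791:
  k1 = f(1.150000, -1.089791) = 2.092398
  k2 = f(1.600000, -0.148212) = 0.284566
  w ← -1.089791 + (0.45/2)·(2.092398 + 0.284566) = -0.554974
w(1.6) ≈ -0.5550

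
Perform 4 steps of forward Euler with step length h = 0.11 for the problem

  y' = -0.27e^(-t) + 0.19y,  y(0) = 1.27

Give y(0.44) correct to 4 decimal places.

Euler: y_{n+1} = y_n + h·f(t_n, y_n).
t=0.000000, y=1.270000: f=-0.028700 → y ← 1.270000 + 0.11·(-0.028700) = 1.266843
t=0.110000, y=1.266843: f=-0.001175 → y ← 1.266843 + 0.11·(-0.001175) = 1.266714
t=0.220000, y=1.266714: f=0.023996 → y ← 1.266714 + 0.11·0.023996 = 1.269353
t=0.330000, y=1.269353: f=0.047068 → y ← 1.269353 + 0.11·0.047068 = 1.274531
y(0.44) ≈ 1.2745

1.2745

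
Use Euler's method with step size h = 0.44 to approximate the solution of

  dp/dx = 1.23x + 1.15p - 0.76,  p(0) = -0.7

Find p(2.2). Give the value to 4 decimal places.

Euler: p_{n+1} = p_n + h·f(x_n, p_n).
x=0.000000, p=-0.700000: f=-1.565000 → p ← -0.700000 + 0.44·(-1.565000) = -1.388600
x=0.440000, p=-1.388600: f=-1.815690 → p ← -1.388600 + 0.44·(-1.815690) = -2.187504
x=0.880000, p=-2.187504: f=-2.193229 → p ← -2.187504 + 0.44·(-2.193229) = -3.152524
x=1.320000, p=-3.152524: f=-2.761803 → p ← -3.152524 + 0.44·(-2.761803) = -4.367718
x=1.760000, p=-4.367718: f=-3.618075 → p ← -4.367718 + 0.44·(-3.618075) = -5.959671
p(2.2) ≈ -5.9597

-5.9597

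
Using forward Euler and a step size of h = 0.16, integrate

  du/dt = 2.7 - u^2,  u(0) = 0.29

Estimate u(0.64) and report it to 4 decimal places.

1.4688

Euler: u_{n+1} = u_n + h·f(t_n, u_n).
t=0.000000, u=0.290000: f=2.615900 → u ← 0.290000 + 0.16·2.615900 = 0.708544
t=0.160000, u=0.708544: f=2.197965 → u ← 0.708544 + 0.16·2.197965 = 1.060218
t=0.320000, u=1.060218: f=1.575937 → u ← 1.060218 + 0.16·1.575937 = 1.312368
t=0.480000, u=1.312368: f=0.977689 → u ← 1.312368 + 0.16·0.977689 = 1.468799
u(0.64) ≈ 1.4688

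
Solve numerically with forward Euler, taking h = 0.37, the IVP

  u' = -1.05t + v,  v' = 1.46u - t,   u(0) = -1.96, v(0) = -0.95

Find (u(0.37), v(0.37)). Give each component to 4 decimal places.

Euler on (u,v): u_{n+1} = u_n + h·u', v_{n+1} = v_n + h·v'.
0.000000: (-1.960000, -0.950000); f=(-0.950000, -2.861600) → (-2.311500, -2.008792)
(u(0.37), v(0.37)) ≈ (-2.3115, -2.0088)

-2.3115, -2.0088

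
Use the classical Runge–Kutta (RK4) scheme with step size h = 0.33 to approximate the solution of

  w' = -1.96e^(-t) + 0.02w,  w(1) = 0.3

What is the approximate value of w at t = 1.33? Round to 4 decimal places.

0.0986

RK4: k1 = f(t_n, w_n); k2 = f(t_n + h/2, w_n + (h/2)·k1); k3 = f(t_n + h/2, w_n + (h/2)·k2); k4 = f(t_n + h, w_n + h·k3); w_{n+1} = w_n + (h/6)·(k1 + 2k2 + 2k3 + k4).
t=1.000000, w=0.300000:
  k1 = f(1.000000, 0.300000) = -0.715044
  k2 = f(1.165000, 0.182018) = -0.607728
  k3 = f(1.165000, 0.199725) = -0.607374
  k4 = f(1.330000, 0.099567) = -0.516384
  w ← 0.300000 + (0.33/6)·(k1 + 2k2 + 2k3 + k4) = 0.098610
w(1.33) ≈ 0.0986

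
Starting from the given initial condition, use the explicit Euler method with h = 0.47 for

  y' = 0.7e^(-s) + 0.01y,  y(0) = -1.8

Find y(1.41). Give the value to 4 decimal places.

-1.1583

Euler: y_{n+1} = y_n + h·f(s_n, y_n).
s=0.000000, y=-1.800000: f=0.682000 → y ← -1.800000 + 0.47·0.682000 = -1.479460
s=0.470000, y=-1.479460: f=0.422707 → y ← -1.479460 + 0.47·0.422707 = -1.280788
s=0.940000, y=-1.280788: f=0.260632 → y ← -1.280788 + 0.47·0.260632 = -1.158291
y(1.41) ≈ -1.1583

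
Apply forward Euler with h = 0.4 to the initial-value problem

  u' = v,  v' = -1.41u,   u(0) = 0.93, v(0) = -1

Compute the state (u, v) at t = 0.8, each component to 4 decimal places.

Euler on (u,v): u_{n+1} = u_n + h·u', v_{n+1} = v_n + h·v'.
0.000000: (0.930000, -1.000000); f=(-1.000000, -1.311300) → (0.530000, -1.524520)
0.400000: (0.530000, -1.524520); f=(-1.524520, -0.747300) → (-0.079808, -1.823440)
(u(0.8), v(0.8)) ≈ (-0.0798, -1.8234)

-0.0798, -1.8234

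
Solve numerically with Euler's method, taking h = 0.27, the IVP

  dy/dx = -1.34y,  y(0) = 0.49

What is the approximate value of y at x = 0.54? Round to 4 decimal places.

Euler: y_{n+1} = y_n + h·f(x_n, y_n).
x=0.000000, y=0.490000: f=-0.656600 → y ← 0.490000 + 0.27·(-0.656600) = 0.312718
x=0.270000, y=0.312718: f=-0.419042 → y ← 0.312718 + 0.27·(-0.419042) = 0.199577
y(0.54) ≈ 0.1996

0.1996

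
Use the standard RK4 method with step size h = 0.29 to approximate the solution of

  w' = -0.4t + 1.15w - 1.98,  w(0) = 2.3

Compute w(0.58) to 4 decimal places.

2.7633

RK4: k1 = f(t_n, w_n); k2 = f(t_n + h/2, w_n + (h/2)·k1); k3 = f(t_n + h/2, w_n + (h/2)·k2); k4 = f(t_n + h, w_n + h·k3); w_{n+1} = w_n + (h/6)·(k1 + 2k2 + 2k3 + k4).
t=0.000000, w=2.300000:
  k1 = f(0.000000, 2.300000) = 0.665000
  k2 = f(0.145000, 2.396425) = 0.717889
  k3 = f(0.145000, 2.404094) = 0.726708
  k4 = f(0.290000, 2.510745) = 0.791357
  w ← 2.300000 + (0.29/6)·(k1 + 2k2 + 2k3 + k4) = 2.510035
t=0.290000, w=2.510035:
  k1 = f(0.290000, 2.510035) = 0.790540
  k2 = f(0.435000, 2.624663) = 0.864363
  k3 = f(0.435000, 2.635368) = 0.876673
  k4 = f(0.580000, 2.764270) = 0.966911
  w ← 2.510035 + (0.29/6)·(k1 + 2k2 + 2k3 + k4) = 2.763278
w(0.58) ≈ 2.7633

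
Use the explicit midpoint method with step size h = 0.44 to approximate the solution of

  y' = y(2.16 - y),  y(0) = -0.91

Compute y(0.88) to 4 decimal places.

Midpoint: k1 = f(t_n, y_n); k2 = f(t_n + h/2, y_n + (h/2)·k1); y_{n+1} = y_n + h·k2.
t=0.000000, y=-0.910000:
  k1 = f(0.000000, -0.910000) = -2.793700
  k2 = f(0.220000, -1.524614) = -5.617614
  y ← -0.910000 + 0.44·(-5.617614) = -3.381750
t=0.440000, y=-3.381750:
  k1 = f(0.440000, -3.381750) = -18.740815
  k2 = f(0.660000, -7.504729) = -72.531180
  y ← -3.381750 + 0.44·(-72.531180) = -35.295469
y(0.88) ≈ -35.2955

-35.2955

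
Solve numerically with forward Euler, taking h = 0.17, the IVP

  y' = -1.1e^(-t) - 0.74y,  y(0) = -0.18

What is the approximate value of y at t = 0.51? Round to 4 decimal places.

-0.5342

Euler: y_{n+1} = y_n + h·f(t_n, y_n).
t=0.000000, y=-0.180000: f=-0.966800 → y ← -0.180000 + 0.17·(-0.966800) = -0.344356
t=0.170000, y=-0.344356: f=-0.673208 → y ← -0.344356 + 0.17·(-0.673208) = -0.458801
t=0.340000, y=-0.458801: f=-0.443434 → y ← -0.458801 + 0.17·(-0.443434) = -0.534185
y(0.51) ≈ -0.5342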